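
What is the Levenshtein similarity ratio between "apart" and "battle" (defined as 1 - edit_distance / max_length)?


Word 1: "apart" (length 5)
Word 2: "battle" (length 6)
One optimal edit sequence:
  1. insert 'b'  (+1)
  2. keep 'a'
  3. substitute 'p' -> 't'  (+1)
  4. substitute 'a' -> 't'  (+1)
  5. substitute 'r' -> 'l'  (+1)
  6. substitute 't' -> 'e'  (+1)
Edit distance = 5
Max length = max(5, 6) = 6
Similarity = 1 - 5/6
= 0.1667


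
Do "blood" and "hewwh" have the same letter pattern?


Pattern of "blood": [0, 1, 2, 2, 3]
Pattern of "hewwh": [0, 1, 2, 2, 0]
Patterns do not match
Same pattern = No


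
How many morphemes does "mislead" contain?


Word: "mislead"
Morphemes: mis- / lead
Each morpheme carries meaning
= 2 morphemes


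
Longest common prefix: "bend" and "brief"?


Word 1: "bend"
Word 2: "brief"
Comparing from start:
  Pos 0: 'b' == 'b'
  Pos 1: 'e' != 'r' (stop)
LCP = "b" (length 1)


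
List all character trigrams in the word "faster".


Word: "faster" (length 6)
Number of trigrams = 6 - 3 + 1 = 4
  Position 0: "fas"
  Position 1: "ast"
  Position 2: "ste"
  Position 3: "ter"
Trigrams = "fas", "ast", "ste", "ter"


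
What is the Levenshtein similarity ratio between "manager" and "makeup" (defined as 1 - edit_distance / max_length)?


Word 1: "manager" (length 7)
Word 2: "makeup" (length 6)
One optimal edit sequence:
  1. keep 'm'
  2. keep 'a'
  3. delete 'n'  (+1)
  4. substitute 'a' -> 'k'  (+1)
  5. substitute 'g' -> 'e'  (+1)
  6. substitute 'e' -> 'u'  (+1)
  7. substitute 'r' -> 'p'  (+1)
Edit distance = 5
Max length = max(7, 6) = 7
Similarity = 1 - 5/7
= 0.2857


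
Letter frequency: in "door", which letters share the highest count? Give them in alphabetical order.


Word: "door"
Letter counts:
  'd': 1
  'o': 2
  'r': 1
Maximum count = 2
Most frequent = 'o' (2 times each)


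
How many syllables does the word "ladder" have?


Word: "ladder"
Syllable breakdown: lad · der
Counting: 2 parts
= 2 syllables


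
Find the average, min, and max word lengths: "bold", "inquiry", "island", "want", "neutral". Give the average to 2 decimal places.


Lengths: "bold"=4, "inquiry"=7, "island"=6, "want"=4, "neutral"=7
Sum = 28, Count = 5
Average = 28/5 = 5.60
= avg=5.60, min=4, max=7


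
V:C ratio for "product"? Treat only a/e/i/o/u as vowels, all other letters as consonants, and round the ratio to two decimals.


Word: "product"
Vowels (a,e,i,o,u): 2
Consonants: 5
Ratio = 2/5
= 0.40


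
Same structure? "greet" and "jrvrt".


Pattern of "greet": [0, 1, 2, 2, 3]
Pattern of "jrvrt": [0, 1, 2, 1, 3]
Patterns do not match
Same pattern = No


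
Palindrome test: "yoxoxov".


Word: "yoxoxov"
Reversed: "voxoxoy"
Forward == Backward? yoxoxov != voxoxoy
Palindrome = No


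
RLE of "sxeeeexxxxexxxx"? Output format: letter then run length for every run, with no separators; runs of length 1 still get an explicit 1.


String: "sxeeeexxxxexxxx"
Scanning for consecutive runs:
  's' x 1
  'x' x 1
  'e' x 4
  'x' x 4
  'e' x 1
  'x' x 4
RLE = "s1x1e4x4e1x4"


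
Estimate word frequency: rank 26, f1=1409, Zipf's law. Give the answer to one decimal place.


Zipf's law: f(r) = f(1) / r
f(1) = 1409
f(26) = 1409 / 26
= 54.2 occurrences


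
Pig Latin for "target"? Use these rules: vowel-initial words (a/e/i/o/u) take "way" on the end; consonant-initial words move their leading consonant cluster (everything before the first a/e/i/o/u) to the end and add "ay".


Word: "target"
Starts with consonant(s) → move to end, add 'ay'
Consonant cluster: "t"
Pig Latin = "argettay"


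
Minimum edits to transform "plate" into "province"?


Word 1: "plate" (length 5)
Word 2: "province" (length 8)
One optimal edit sequence (insert/delete/substitute each cost 1):
  1. keep 'p'
  2. insert 'r'  (+1)
  3. insert 'o'  (+1)
  4. insert 'v'  (+1)
  5. substitute 'l' -> 'i'  (+1)
  6. substitute 'a' -> 'n'  (+1)
  7. substitute 't' -> 'c'  (+1)
  8. keep 'e'
Total edit operations: 6
Edit distance = 6


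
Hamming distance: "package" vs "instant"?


Comparing character by character (same length = 7):
  Pos 0: 'p' vs 'i' !=
  Pos 1: 'a' vs 'n' !=
  Pos 2: 'c' vs 's' !=
  Pos 3: 'k' vs 't' !=
  Pos 4: 'a' vs 'a' =
  Pos 5: 'g' vs 'n' !=
  Pos 6: 'e' vs 't' !=
Hamming distance = 6


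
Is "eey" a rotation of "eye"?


Word: "eye", Candidate: "eey"
Method: check if candidate is substring of word+word
"eyeeye" contains "eey"? Yes
Is rotation = Yes


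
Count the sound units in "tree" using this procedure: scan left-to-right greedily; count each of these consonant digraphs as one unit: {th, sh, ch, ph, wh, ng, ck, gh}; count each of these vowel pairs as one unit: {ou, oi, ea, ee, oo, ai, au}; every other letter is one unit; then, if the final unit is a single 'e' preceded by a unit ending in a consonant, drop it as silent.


Word: "tree" (4 letters)
Left-to-right scan:
  [1] 't' (letter)
  [2] 'r' (letter)
  [3] 'ee' (vowel-pair)
Units from scan: 3
Sound units = 3 units


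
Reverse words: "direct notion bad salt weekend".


Original: "direct notion bad salt weekend"
Words (1..n): direct | notion | bad | salt | weekend
Reversed (n..1): weekend | salt | bad | notion | direct
Result = "weekend salt bad notion direct"


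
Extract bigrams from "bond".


Word: "bond" (length 4)
Number of bigrams = 4 - 2 + 1 = 3
  Position 0: "bo"
  Position 1: "on"
  Position 2: "nd"
Bigrams = "bo", "on", "nd"


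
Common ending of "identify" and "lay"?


Word 1: "identify"
Word 2: "lay"
Comparing from end:
  Pos -1: 'y' == 'y'
  Pos -2: 'f' != 'a' (stop)
LCS = "y" (length 1)


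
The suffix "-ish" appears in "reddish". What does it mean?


Suffix: -ish
Example: reddish (red + -ish, with a spelling change)
Meaning = somewhat / having the qualities of


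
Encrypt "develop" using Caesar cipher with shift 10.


Word: "develop"
Shift: 10
Each letter → (letter + shift) mod 26:
  'd' (3) + 10 = 13 → 'n'
  'e' (4) + 10 = 14 → 'o'
  'v' (21) + 10 = 5 → 'f'
  'e' (4) + 10 = 14 → 'o'
  'l' (11) + 10 = 21 → 'v'
  'o' (14) + 10 = 24 → 'y'
  'p' (15) + 10 = 25 → 'z'
Result = "nofovyz"


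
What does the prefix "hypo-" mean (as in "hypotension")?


Prefix: hypo-
Example: hypotension = hypo- + tension
Meaning = under / below normal


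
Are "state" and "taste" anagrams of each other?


Word 1: "state" → sorted: aestt
Word 2: "taste" → sorted: aestt
Same letters? aestt == aestt
Anagram = Yes


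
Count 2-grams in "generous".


Word: "generous" (length 8)
Number of 2-grams = length - 2 + 1 = 8 - 2 + 1
= 7


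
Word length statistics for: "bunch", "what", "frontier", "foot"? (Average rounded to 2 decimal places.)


Lengths: "bunch"=5, "what"=4, "frontier"=8, "foot"=4
Sum = 21, Count = 4
Average = 21/4 = 5.25
= avg=5.25, min=4, max=8


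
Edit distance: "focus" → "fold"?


Word 1: "focus" (length 5)
Word 2: "fold" (length 4)
One optimal edit sequence (insert/delete/substitute each cost 1):
  1. keep 'f'
  2. keep 'o'
  3. delete 'c'  (+1)
  4. substitute 'u' -> 'l'  (+1)
  5. substitute 's' -> 'd'  (+1)
Total edit operations: 3
Edit distance = 3


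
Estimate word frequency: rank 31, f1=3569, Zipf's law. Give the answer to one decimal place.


Zipf's law: f(r) = f(1) / r
f(1) = 3569
f(31) = 3569 / 31
= 115.1 occurrences


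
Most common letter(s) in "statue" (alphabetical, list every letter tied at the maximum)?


Word: "statue"
Letter counts:
  'a': 1
  'e': 1
  's': 1
  't': 2
  'u': 1
Maximum count = 2
Most frequent = 't' (2 times each)


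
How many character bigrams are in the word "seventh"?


Word: "seventh" (length 7)
Number of 2-grams = length - 2 + 1 = 7 - 2 + 1
= 6


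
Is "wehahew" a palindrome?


Word: "wehahew"
Reversed: "wehahew"
Forward == Backward? wehahew == wehahew
Palindrome = Yes


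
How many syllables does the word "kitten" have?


Word: "kitten"
Syllable breakdown: kit-ten
Counting: 2 parts
= 2 syllables


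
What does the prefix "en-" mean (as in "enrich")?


Prefix: en-
Example: enrich (en- + rich)
Meaning = cause to / put into


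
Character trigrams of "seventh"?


Word: "seventh" (length 7)
Number of trigrams = 7 - 3 + 1 = 5
  Position 0: "sev"
  Position 1: "eve"
  Position 2: "ven"
  Position 3: "ent"
  Position 4: "nth"
Trigrams = "sev", "eve", "ven", "ent", "nth"


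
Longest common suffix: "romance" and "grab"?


Word 1: "romance"
Word 2: "grab"
Comparing from end:
  Pos -1: 'e' != 'b' (stop)
LCS = "" (length 0)


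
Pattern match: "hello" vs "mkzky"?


Pattern of "hello": [0, 1, 2, 2, 3]
Pattern of "mkzky": [0, 1, 2, 1, 3]
Patterns do not match
Same pattern = No


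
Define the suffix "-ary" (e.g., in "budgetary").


Suffix: -ary
Example: budgetary = budget + -ary
Meaning = relating to


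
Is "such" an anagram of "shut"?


Word 1: "shut" → sorted: hstu
Word 2: "such" → sorted: chsu
Same letters? hstu != chsu
Anagram = No


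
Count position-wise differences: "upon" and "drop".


Comparing character by character (same length = 4):
  Pos 0: 'u' vs 'd' !=
  Pos 1: 'p' vs 'r' !=
  Pos 2: 'o' vs 'o' =
  Pos 3: 'n' vs 'p' !=
Hamming distance = 3


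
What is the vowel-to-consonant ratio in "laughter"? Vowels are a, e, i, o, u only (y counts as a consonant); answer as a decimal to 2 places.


Word: "laughter"
Vowels (a,e,i,o,u): 3
Consonants: 5
Ratio = 3/5
= 0.60


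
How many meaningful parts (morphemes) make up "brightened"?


Word: "brightened"
Morphemes: bright / -en / -ed
Each morpheme carries meaning
= 3 morphemes


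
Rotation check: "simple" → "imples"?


Word: "simple", Candidate: "imples"
Method: check if candidate is substring of word+word
"simplesimple" contains "imples"? Yes
Is rotation = Yes


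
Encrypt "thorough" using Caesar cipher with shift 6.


Word: "thorough"
Shift: 6
Each letter → (letter + shift) mod 26:
  't' (19) + 6 = 25 → 'z'
  'h' (7) + 6 = 13 → 'n'
  'o' (14) + 6 = 20 → 'u'
  'r' (17) + 6 = 23 → 'x'
  'o' (14) + 6 = 20 → 'u'
  'u' (20) + 6 = 0 → 'a'
  'g' (6) + 6 = 12 → 'm'
  'h' (7) + 6 = 13 → 'n'
Result = "znuxuamn"


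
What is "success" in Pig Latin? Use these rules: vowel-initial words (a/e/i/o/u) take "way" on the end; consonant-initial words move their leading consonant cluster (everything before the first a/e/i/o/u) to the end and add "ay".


Word: "success"
Starts with consonant(s) → move to end, add 'ay'
Consonant cluster: "s"
Pig Latin = "uccesssay"


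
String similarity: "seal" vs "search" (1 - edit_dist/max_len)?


Word 1: "seal" (length 4)
Word 2: "search" (length 6)
One optimal edit sequence:
  1. keep 's'
  2. keep 'e'
  3. keep 'a'
  4. insert 'r'  (+1)
  5. insert 'c'  (+1)
  6. substitute 'l' -> 'h'  (+1)
Edit distance = 3
Max length = max(4, 6) = 6
Similarity = 1 - 3/6
= 0.5000


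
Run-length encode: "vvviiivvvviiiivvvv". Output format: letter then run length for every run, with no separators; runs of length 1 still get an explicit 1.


String: "vvviiivvvviiiivvvv"
Scanning for consecutive runs:
  'v' x 3
  'i' x 3
  'v' x 4
  'i' x 4
  'v' x 4
RLE = "v3i3v4i4v4"


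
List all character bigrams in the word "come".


Word: "come" (length 4)
Number of bigrams = 4 - 2 + 1 = 3
  Position 0: "co"
  Position 1: "om"
  Position 2: "me"
Bigrams = "co", "om", "me"


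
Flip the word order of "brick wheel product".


Original: "brick wheel product"
Words (1..n): brick | wheel | product
Reversed (n..1): product | wheel | brick
Result = "product wheel brick"


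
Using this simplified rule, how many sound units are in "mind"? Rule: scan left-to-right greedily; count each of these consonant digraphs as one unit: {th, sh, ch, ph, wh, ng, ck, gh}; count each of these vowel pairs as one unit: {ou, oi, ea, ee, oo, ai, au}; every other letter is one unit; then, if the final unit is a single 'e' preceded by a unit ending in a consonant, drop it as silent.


Word: "mind" (4 letters)
Left-to-right scan:
  (1) 'm' (letter)
  (2) 'i' (letter)
  (3) 'n' (letter)
  (4) 'd' (letter)
Units from scan: 4
Sound units = 4 units


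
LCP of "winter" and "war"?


Word 1: "winter"
Word 2: "war"
Comparing from start:
  Pos 0: 'w' == 'w'
  Pos 1: 'i' != 'a' (stop)
LCP = "w" (length 1)


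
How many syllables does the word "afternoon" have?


Word: "afternoon"
Syllable breakdown: af-ter-noon
Counting: 3 parts
= 3 syllables


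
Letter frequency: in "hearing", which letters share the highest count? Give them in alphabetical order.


Word: "hearing"
Letter counts:
  'a': 1
  'e': 1
  'g': 1
  'h': 1
  'i': 1
  'n': 1
  'r': 1
Maximum count = 1
Most frequent = 'a', 'e', 'g', 'h', 'i', 'n', 'r' (1 time each)


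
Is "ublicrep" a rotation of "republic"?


Word: "republic", Candidate: "ublicrep"
Method: check if candidate is substring of word+word
"republicrepublic" contains "ublicrep"? Yes
Is rotation = Yes


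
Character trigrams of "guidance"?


Word: "guidance" (length 8)
Number of trigrams = 8 - 3 + 1 = 6
  Position 0: "gui"
  Position 1: "uid"
  Position 2: "ida"
  Position 3: "dan"
  Position 4: "anc"
  Position 5: "nce"
Trigrams = "gui", "uid", "ida", "dan", "anc", "nce"


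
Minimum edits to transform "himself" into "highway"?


Word 1: "himself" (length 7)
Word 2: "highway" (length 7)
One optimal edit sequence (insert/delete/substitute each cost 1):
  1. keep 'h'
  2. keep 'i'
  3. substitute 'm' -> 'g'  (+1)
  4. substitute 's' -> 'h'  (+1)
  5. substitute 'e' -> 'w'  (+1)
  6. substitute 'l' -> 'a'  (+1)
  7. substitute 'f' -> 'y'  (+1)
Total edit operations: 5
Edit distance = 5


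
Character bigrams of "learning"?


Word: "learning" (length 8)
Number of bigrams = 8 - 2 + 1 = 7
  Position 0: "le"
  Position 1: "ea"
  Position 2: "ar"
  Position 3: "rn"
  Position 4: "ni"
  Position 5: "in"
  Position 6: "ng"
Bigrams = "le", "ea", "ar", "rn", "ni", "in", "ng"


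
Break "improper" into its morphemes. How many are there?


Word: "improper"
Morphemes: im- / proper
Each morpheme carries meaning
= 2 morphemes


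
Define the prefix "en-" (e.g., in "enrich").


Prefix: en-
As in: enrich -> en- + rich
Meaning = cause to / put into


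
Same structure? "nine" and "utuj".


Pattern of "nine": [0, 1, 0, 2]
Pattern of "utuj": [0, 1, 0, 2]
Patterns match
Same pattern = Yes


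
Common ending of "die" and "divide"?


Word 1: "die"
Word 2: "divide"
Comparing from end:
  Pos -1: 'e' == 'e'
  Pos -2: 'i' != 'd' (stop)
LCS = "e" (length 1)


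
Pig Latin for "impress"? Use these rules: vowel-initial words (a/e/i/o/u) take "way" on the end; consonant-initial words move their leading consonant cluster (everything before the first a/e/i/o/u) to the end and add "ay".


Word: "impress"
Starts with vowel → add 'way'
Pig Latin = "impressway"


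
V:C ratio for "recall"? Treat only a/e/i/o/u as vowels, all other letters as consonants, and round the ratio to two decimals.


Word: "recall"
Vowels (a,e,i,o,u): 2
Consonants: 4
Ratio = 2/4
= 0.50


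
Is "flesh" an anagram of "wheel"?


Word 1: "wheel" → sorted: eehlw
Word 2: "flesh" → sorted: efhls
Same letters? eehlw != efhls
Anagram = No


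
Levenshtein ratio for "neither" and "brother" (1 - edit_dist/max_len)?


Word 1: "neither" (length 7)
Word 2: "brother" (length 7)
One optimal edit sequence:
  1. substitute 'n' -> 'b'  (+1)
  2. substitute 'e' -> 'r'  (+1)
  3. substitute 'i' -> 'o'  (+1)
  4. keep 't'
  5. keep 'h'
  6. keep 'e'
  7. keep 'r'
Edit distance = 3
Max length = max(7, 7) = 7
Similarity = 1 - 3/7
= 0.5714


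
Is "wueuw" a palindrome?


Word: "wueuw"
Reversed: "wueuw"
Forward == Backward? wueuw == wueuw
Palindrome = Yes


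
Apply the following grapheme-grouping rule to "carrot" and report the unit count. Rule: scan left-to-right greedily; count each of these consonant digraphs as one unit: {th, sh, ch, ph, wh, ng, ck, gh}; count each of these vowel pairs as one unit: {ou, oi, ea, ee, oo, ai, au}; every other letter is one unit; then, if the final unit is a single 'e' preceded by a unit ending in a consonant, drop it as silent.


Word: "carrot" (6 letters)
Left-to-right scan:
  [1] 'c' (letter)
  [2] 'a' (letter)
  [3] 'r' (letter)
  [4] 'r' (letter)
  [5] 'o' (letter)
  [6] 't' (letter)
Units from scan: 6
Sound units = 6 units


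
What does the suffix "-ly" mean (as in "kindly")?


Suffix: -ly
Example: kindly (kind + -ly)
Meaning = in a manner


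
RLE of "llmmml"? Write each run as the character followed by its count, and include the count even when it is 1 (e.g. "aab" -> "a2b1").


String: "llmmml"
Scanning for consecutive runs:
  'l' x 2
  'm' x 3
  'l' x 1
RLE = "l2m3l1"


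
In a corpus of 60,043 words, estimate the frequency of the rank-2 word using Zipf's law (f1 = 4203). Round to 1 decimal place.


Zipf's law: f(r) = f(1) / r
f(1) = 4203
f(2) = 4203 / 2
= 2101.5 occurrences


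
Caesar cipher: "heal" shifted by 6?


Word: "heal"
Shift: 6
Each letter → (letter + shift) mod 26:
  'h' (7) + 6 = 13 → 'n'
  'e' (4) + 6 = 10 → 'k'
  'a' (0) + 6 = 6 → 'g'
  'l' (11) + 6 = 17 → 'r'
Result = "nkgr"


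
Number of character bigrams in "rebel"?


Word: "rebel" (length 5)
Number of 2-grams = length - 2 + 1 = 5 - 2 + 1
= 4


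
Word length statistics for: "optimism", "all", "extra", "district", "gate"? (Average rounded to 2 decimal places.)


Lengths: "optimism"=8, "all"=3, "extra"=5, "district"=8, "gate"=4
Sum = 28, Count = 5
Average = 28/5 = 5.60
= avg=5.60, min=3, max=8


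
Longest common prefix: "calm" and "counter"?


Word 1: "calm"
Word 2: "counter"
Comparing from start:
  Pos 0: 'c' == 'c'
  Pos 1: 'a' != 'o' (stop)
LCP = "c" (length 1)


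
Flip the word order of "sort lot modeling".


Original: "sort lot modeling"
Words (1..n): sort | lot | modeling
Reversed (n..1): modeling | lot | sort
Result = "modeling lot sort"


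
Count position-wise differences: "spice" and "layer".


Comparing character by character (same length = 5):
  Pos 0: 's' vs 'l' !=
  Pos 1: 'p' vs 'a' !=
  Pos 2: 'i' vs 'y' !=
  Pos 3: 'c' vs 'e' !=
  Pos 4: 'e' vs 'r' !=
Hamming distance = 5


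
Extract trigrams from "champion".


Word: "champion" (length 8)
Number of trigrams = 8 - 3 + 1 = 6
  Position 0: "cha"
  Position 1: "ham"
  Position 2: "amp"
  Position 3: "mpi"
  Position 4: "pio"
  Position 5: "ion"
Trigrams = "cha", "ham", "amp", "mpi", "pio", "ion"


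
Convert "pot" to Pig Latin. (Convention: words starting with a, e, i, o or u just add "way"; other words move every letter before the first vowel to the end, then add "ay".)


Word: "pot"
Starts with consonant(s) → move to end, add 'ay'
Consonant cluster: "p"
Pig Latin = "otpay"


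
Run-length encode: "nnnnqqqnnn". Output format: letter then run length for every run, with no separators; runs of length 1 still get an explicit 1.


String: "nnnnqqqnnn"
Scanning for consecutive runs:
  'n' x 4
  'q' x 3
  'n' x 3
RLE = "n4q3n3"


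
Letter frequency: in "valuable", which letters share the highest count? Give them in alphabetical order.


Word: "valuable"
Letter counts:
  'a': 2
  'b': 1
  'e': 1
  'l': 2
  'u': 1
  'v': 1
Maximum count = 2
Most frequent = 'a', 'l' (2 times each)


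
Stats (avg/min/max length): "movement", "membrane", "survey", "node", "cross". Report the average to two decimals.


Lengths: "movement"=8, "membrane"=8, "survey"=6, "node"=4, "cross"=5
Sum = 31, Count = 5
Average = 31/5 = 6.20
= avg=6.20, min=4, max=8


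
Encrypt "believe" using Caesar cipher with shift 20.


Word: "believe"
Shift: 20
Each letter → (letter + shift) mod 26:
  'b' (1) + 20 = 21 → 'v'
  'e' (4) + 20 = 24 → 'y'
  'l' (11) + 20 = 5 → 'f'
  'i' (8) + 20 = 2 → 'c'
  'e' (4) + 20 = 24 → 'y'
  'v' (21) + 20 = 15 → 'p'
  'e' (4) + 20 = 24 → 'y'
Result = "vyfcypy"


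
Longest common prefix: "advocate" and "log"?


Word 1: "advocate"
Word 2: "log"
Comparing from start:
  Pos 0: 'a' != 'l' (stop)
LCP = "" (length 0)


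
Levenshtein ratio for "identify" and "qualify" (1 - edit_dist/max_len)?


Word 1: "identify" (length 8)
Word 2: "qualify" (length 7)
One optimal edit sequence:
  1. delete 'i'  (+1)
  2. substitute 'd' -> 'q'  (+1)
  3. substitute 'e' -> 'u'  (+1)
  4. substitute 'n' -> 'a'  (+1)
  5. substitute 't' -> 'l'  (+1)
  6. keep 'i'
  7. keep 'f'
  8. keep 'y'
Edit distance = 5
Max length = max(8, 7) = 8
Similarity = 1 - 5/8
= 0.3750


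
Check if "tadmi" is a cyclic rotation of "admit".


Word: "admit", Candidate: "tadmi"
Method: check if candidate is substring of word+word
"admitadmit" contains "tadmi"? Yes
Is rotation = Yes


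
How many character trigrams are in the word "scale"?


Word: "scale" (length 5)
Number of 3-grams = length - 3 + 1 = 5 - 3 + 1
= 3


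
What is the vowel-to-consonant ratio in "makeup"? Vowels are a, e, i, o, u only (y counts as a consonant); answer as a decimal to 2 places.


Word: "makeup"
Vowels (a,e,i,o,u): 3
Consonants: 3
Ratio = 3/3
= 1.00


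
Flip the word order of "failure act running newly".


Original: "failure act running newly"
Words (1..n): failure | act | running | newly
Reversed (n..1): newly | running | act | failure
Result = "newly running act failure"


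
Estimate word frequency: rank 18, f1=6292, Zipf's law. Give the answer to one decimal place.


Zipf's law: f(r) = f(1) / r
f(1) = 6292
f(18) = 6292 / 18
= 349.6 occurrences


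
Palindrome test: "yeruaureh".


Word: "yeruaureh"
Reversed: "heruaurey"
Forward == Backward? yeruaureh != heruaurey
Palindrome = No


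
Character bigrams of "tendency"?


Word: "tendency" (length 8)
Number of bigrams = 8 - 2 + 1 = 7
  Position 0: "te"
  Position 1: "en"
  Position 2: "nd"
  Position 3: "de"
  Position 4: "en"
  Position 5: "nc"
  Position 6: "cy"
Bigrams = "te", "en", "nd", "de", "en", "nc", "cy"


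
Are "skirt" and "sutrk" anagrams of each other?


Word 1: "skirt" → sorted: ikrst
Word 2: "sutrk" → sorted: krstu
Same letters? ikrst != krstu
Anagram = No


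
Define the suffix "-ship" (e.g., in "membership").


Suffix: -ship
As in: membership -> member + -ship
Meaning = state / position


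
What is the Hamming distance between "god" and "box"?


Comparing character by character (same length = 3):
  Pos 0: 'g' vs 'b' !=
  Pos 1: 'o' vs 'o' =
  Pos 2: 'd' vs 'x' !=
Hamming distance = 2


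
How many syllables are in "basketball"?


Word: "basketball"
Syllable breakdown: bas / ket / ball
Counting: 3 parts
= 3 syllables


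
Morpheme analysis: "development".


Word: "development"
Morphemes: develop + -ment
Each morpheme carries meaning
= 2 morphemes


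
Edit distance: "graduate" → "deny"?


Word 1: "graduate" (length 8)
Word 2: "deny" (length 4)
One optimal edit sequence (insert/delete/substitute each cost 1):
  1. delete 'g'  (+1)
  2. delete 'r'  (+1)
  3. delete 'a'  (+1)
  4. keep 'd'
  5. delete 'u'  (+1)
  6. substitute 'a' -> 'e'  (+1)
  7. substitute 't' -> 'n'  (+1)
  8. substitute 'e' -> 'y'  (+1)
Total edit operations: 7
Edit distance = 7


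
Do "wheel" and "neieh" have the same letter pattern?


Pattern of "wheel": [0, 1, 2, 2, 3]
Pattern of "neieh": [0, 1, 2, 1, 3]
Patterns do not match
Same pattern = No


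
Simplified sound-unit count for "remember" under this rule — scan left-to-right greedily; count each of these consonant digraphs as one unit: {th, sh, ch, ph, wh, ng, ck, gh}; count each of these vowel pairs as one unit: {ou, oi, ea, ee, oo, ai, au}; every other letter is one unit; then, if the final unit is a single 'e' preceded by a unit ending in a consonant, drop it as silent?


Word: "remember" (8 letters)
Left-to-right scan:
  (1) 'r' (letter)
  (2) 'e' (letter)
  (3) 'm' (letter)
  (4) 'e' (letter)
  (5) 'm' (letter)
  (6) 'b' (letter)
  (7) 'e' (letter)
  (8) 'r' (letter)
Units from scan: 8
Sound units = 8 units


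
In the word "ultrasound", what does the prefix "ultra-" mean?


Prefix: ultra-
Example: ultrasound = ultra- + sound
Meaning = beyond


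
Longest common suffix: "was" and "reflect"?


Word 1: "was"
Word 2: "reflect"
Comparing from end:
  Pos -1: 's' != 't' (stop)
LCS = "" (length 0)


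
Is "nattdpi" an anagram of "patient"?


Word 1: "patient" → sorted: aeinptt
Word 2: "nattdpi" → sorted: adinptt
Same letters? aeinptt != adinptt
Anagram = No


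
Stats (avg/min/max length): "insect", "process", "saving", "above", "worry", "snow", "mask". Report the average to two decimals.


Lengths: "insect"=6, "process"=7, "saving"=6, "above"=5, "worry"=5, "snow"=4, "mask"=4
Sum = 37, Count = 7
Average = 37/7 = 5.29
= avg=5.29, min=4, max=7


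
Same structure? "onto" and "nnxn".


Pattern of "onto": [0, 1, 2, 0]
Pattern of "nnxn": [0, 0, 1, 0]
Patterns do not match
Same pattern = No


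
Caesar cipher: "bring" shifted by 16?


Word: "bring"
Shift: 16
Each letter → (letter + shift) mod 26:
  'b' (1) + 16 = 17 → 'r'
  'r' (17) + 16 = 7 → 'h'
  'i' (8) + 16 = 24 → 'y'
  'n' (13) + 16 = 3 → 'd'
  'g' (6) + 16 = 22 → 'w'
Result = "rhydw"


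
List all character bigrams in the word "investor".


Word: "investor" (length 8)
Number of bigrams = 8 - 2 + 1 = 7
  Position 0: "in"
  Position 1: "nv"
  Position 2: "ve"
  Position 3: "es"
  Position 4: "st"
  Position 5: "to"
  Position 6: "or"
Bigrams = "in", "nv", "ve", "es", "st", "to", "or"


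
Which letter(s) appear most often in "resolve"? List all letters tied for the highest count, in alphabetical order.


Word: "resolve"
Letter counts:
  'e': 2
  'l': 1
  'o': 1
  'r': 1
  's': 1
  'v': 1
Maximum count = 2
Most frequent = 'e' (2 times each)


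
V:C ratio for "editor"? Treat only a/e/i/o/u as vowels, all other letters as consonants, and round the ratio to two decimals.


Word: "editor"
Vowels (a,e,i,o,u): 3
Consonants: 3
Ratio = 3/3
= 1.00


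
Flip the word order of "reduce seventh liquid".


Original: "reduce seventh liquid"
Words (1..n): reduce | seventh | liquid
Reversed (n..1): liquid | seventh | reduce
Result = "liquid seventh reduce"


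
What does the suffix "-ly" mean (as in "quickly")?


Suffix: -ly
As in: quickly -> quick + -ly
Meaning = in a manner


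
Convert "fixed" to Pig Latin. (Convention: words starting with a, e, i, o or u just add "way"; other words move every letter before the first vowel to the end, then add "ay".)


Word: "fixed"
Starts with consonant(s) → move to end, add 'ay'
Consonant cluster: "f"
Pig Latin = "ixedfay"


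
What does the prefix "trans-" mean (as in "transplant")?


Prefix: trans-
Example: transplant = trans- + plant
Meaning = across


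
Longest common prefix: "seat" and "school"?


Word 1: "seat"
Word 2: "school"
Comparing from start:
  Pos 0: 's' == 's'
  Pos 1: 'e' != 'c' (stop)
LCP = "s" (length 1)


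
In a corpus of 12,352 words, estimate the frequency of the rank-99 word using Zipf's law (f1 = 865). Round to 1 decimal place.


Zipf's law: f(r) = f(1) / r
f(1) = 865
f(99) = 865 / 99
= 8.7 occurrences


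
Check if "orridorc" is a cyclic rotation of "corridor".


Word: "corridor", Candidate: "orridorc"
Method: check if candidate is substring of word+word
"corridorcorridor" contains "orridorc"? Yes
Is rotation = Yes


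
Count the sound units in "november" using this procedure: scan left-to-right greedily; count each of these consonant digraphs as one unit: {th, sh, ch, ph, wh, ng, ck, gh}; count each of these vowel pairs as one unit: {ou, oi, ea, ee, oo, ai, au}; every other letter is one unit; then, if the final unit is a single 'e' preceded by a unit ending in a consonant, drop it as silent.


Word: "november" (8 letters)
Left-to-right scan:
  [1] 'n' (letter)
  [2] 'o' (letter)
  [3] 'v' (letter)
  [4] 'e' (letter)
  [5] 'm' (letter)
  [6] 'b' (letter)
  [7] 'e' (letter)
  [8] 'r' (letter)
Units from scan: 8
Sound units = 8 units


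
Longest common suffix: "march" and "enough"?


Word 1: "march"
Word 2: "enough"
Comparing from end:
  Pos -1: 'h' == 'h'
  Pos -2: 'c' != 'g' (stop)
LCS = "h" (length 1)


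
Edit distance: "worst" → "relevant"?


Word 1: "worst" (length 5)
Word 2: "relevant" (length 8)
One optimal edit sequence (insert/delete/substitute each cost 1):
  1. insert 'r'  (+1)
  2. insert 'e'  (+1)
  3. insert 'l'  (+1)
  4. substitute 'w' -> 'e'  (+1)
  5. substitute 'o' -> 'v'  (+1)
  6. substitute 'r' -> 'a'  (+1)
  7. substitute 's' -> 'n'  (+1)
  8. keep 't'
Total edit operations: 7
Edit distance = 7


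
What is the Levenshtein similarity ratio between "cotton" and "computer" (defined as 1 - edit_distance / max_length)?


Word 1: "cotton" (length 6)
Word 2: "computer" (length 8)
One optimal edit sequence:
  1. keep 'c'
  2. keep 'o'
  3. insert 'm'  (+1)
  4. insert 'p'  (+1)
  5. substitute 't' -> 'u'  (+1)
  6. keep 't'
  7. substitute 'o' -> 'e'  (+1)
  8. substitute 'n' -> 'r'  (+1)
Edit distance = 5
Max length = max(6, 8) = 8
Similarity = 1 - 5/8
= 0.3750


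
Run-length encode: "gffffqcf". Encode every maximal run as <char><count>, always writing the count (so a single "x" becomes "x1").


String: "gffffqcf"
Scanning for consecutive runs:
  'g' x 1
  'f' x 4
  'q' x 1
  'c' x 1
  'f' x 1
RLE = "g1f4q1c1f1"


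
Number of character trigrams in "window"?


Word: "window" (length 6)
Number of 3-grams = length - 3 + 1 = 6 - 3 + 1
= 4


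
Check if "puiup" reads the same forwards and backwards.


Word: "puiup"
Reversed: "puiup"
Forward == Backward? puiup == puiup
Palindrome = Yes


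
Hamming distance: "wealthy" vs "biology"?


Comparing character by character (same length = 7):
  Pos 0: 'w' vs 'b' !=
  Pos 1: 'e' vs 'i' !=
  Pos 2: 'a' vs 'o' !=
  Pos 3: 'l' vs 'l' =
  Pos 4: 't' vs 'o' !=
  Pos 5: 'h' vs 'g' !=
  Pos 6: 'y' vs 'y' =
Hamming distance = 5


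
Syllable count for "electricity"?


Word: "electricity"
Syllable breakdown: e · lec · tric · i · ty
Counting: 5 parts
= 5 syllables


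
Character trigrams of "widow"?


Word: "widow" (length 5)
Number of trigrams = 5 - 3 + 1 = 3
  Position 0: "wid"
  Position 1: "ido"
  Position 2: "dow"
Trigrams = "wid", "ido", "dow"


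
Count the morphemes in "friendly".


Word: "friendly"
Morphemes: friend / -ly
Each morpheme carries meaning
= 2 morphemes


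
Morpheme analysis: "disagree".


Word: "disagree"
Morphemes: dis- / agree
Each morpheme carries meaning
= 2 morphemes


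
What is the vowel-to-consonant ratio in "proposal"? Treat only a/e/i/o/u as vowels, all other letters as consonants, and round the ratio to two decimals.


Word: "proposal"
Vowels (a,e,i,o,u): 3
Consonants: 5
Ratio = 3/5
= 0.60


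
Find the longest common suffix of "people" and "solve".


Word 1: "people"
Word 2: "solve"
Comparing from end:
  Pos -1: 'e' == 'e'
  Pos -2: 'l' != 'v' (stop)
LCS = "e" (length 1)


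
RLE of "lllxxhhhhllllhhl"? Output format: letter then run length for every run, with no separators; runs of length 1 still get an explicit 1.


String: "lllxxhhhhllllhhl"
Scanning for consecutive runs:
  'l' x 3
  'x' x 2
  'h' x 4
  'l' x 4
  'h' x 2
  'l' x 1
RLE = "l3x2h4l4h2l1"


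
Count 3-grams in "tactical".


Word: "tactical" (length 8)
Number of 3-grams = length - 3 + 1 = 8 - 3 + 1
= 6


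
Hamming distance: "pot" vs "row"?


Comparing character by character (same length = 3):
  Pos 0: 'p' vs 'r' !=
  Pos 1: 'o' vs 'o' =
  Pos 2: 't' vs 'w' !=
Hamming distance = 2


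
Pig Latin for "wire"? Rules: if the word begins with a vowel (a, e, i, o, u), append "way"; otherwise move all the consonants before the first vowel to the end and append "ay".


Word: "wire"
Starts with consonant(s) → move to end, add 'ay'
Consonant cluster: "w"
Pig Latin = "ireway"


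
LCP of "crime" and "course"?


Word 1: "crime"
Word 2: "course"
Comparing from start:
  Pos 0: 'c' == 'c'
  Pos 1: 'r' != 'o' (stop)
LCP = "c" (length 1)


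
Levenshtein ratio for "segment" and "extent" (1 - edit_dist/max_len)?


Word 1: "segment" (length 7)
Word 2: "extent" (length 6)
One optimal edit sequence:
  1. delete 's'  (+1)
  2. keep 'e'
  3. substitute 'g' -> 'x'  (+1)
  4. substitute 'm' -> 't'  (+1)
  5. keep 'e'
  6. keep 'n'
  7. keep 't'
Edit distance = 3
Max length = max(7, 6) = 7
Similarity = 1 - 3/7
= 0.5714


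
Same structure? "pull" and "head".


Pattern of "pull": [0, 1, 2, 2]
Pattern of "head": [0, 1, 2, 3]
Patterns do not match
Same pattern = No


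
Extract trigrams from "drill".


Word: "drill" (length 5)
Number of trigrams = 5 - 3 + 1 = 3
  Position 0: "dri"
  Position 1: "ril"
  Position 2: "ill"
Trigrams = "dri", "ril", "ill"


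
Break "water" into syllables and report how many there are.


Word: "water"
Syllable breakdown: wa-ter
Counting: 2 parts
= 2 syllables


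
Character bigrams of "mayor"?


Word: "mayor" (length 5)
Number of bigrams = 5 - 2 + 1 = 4
  Position 0: "ma"
  Position 1: "ay"
  Position 2: "yo"
  Position 3: "or"
Bigrams = "ma", "ay", "yo", "or"


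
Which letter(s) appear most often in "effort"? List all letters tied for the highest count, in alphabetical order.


Word: "effort"
Letter counts:
  'e': 1
  'f': 2
  'o': 1
  'r': 1
  't': 1
Maximum count = 2
Most frequent = 'f' (2 times each)


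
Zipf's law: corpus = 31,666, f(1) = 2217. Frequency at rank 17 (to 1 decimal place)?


Zipf's law: f(r) = f(1) / r
f(1) = 2217
f(17) = 2217 / 17
= 130.4 occurrences


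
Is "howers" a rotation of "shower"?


Word: "shower", Candidate: "howers"
Method: check if candidate is substring of word+word
"showershower" contains "howers"? Yes
Is rotation = Yes


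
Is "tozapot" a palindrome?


Word: "tozapot"
Reversed: "topazot"
Forward == Backward? tozapot != topazot
Palindrome = No


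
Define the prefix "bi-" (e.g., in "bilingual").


Prefix: bi-
Example: bilingual = bi- + lingual
Meaning = two


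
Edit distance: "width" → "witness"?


Word 1: "width" (length 5)
Word 2: "witness" (length 7)
One optimal edit sequence (insert/delete/substitute each cost 1):
  1. keep 'w'
  2. keep 'i'
  3. insert 't'  (+1)
  4. insert 'n'  (+1)
  5. substitute 'd' -> 'e'  (+1)
  6. substitute 't' -> 's'  (+1)
  7. substitute 'h' -> 's'  (+1)
Total edit operations: 5
Edit distance = 5


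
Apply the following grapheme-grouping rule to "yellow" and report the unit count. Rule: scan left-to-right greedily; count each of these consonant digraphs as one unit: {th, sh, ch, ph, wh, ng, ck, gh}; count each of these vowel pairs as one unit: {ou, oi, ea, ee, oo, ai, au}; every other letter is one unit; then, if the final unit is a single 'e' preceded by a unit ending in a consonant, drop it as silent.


Word: "yellow" (6 letters)
Left-to-right scan:
  (1) 'y' (letter)
  (2) 'e' (letter)
  (3) 'l' (letter)
  (4) 'l' (letter)
  (5) 'o' (letter)
  (6) 'w' (letter)
Units from scan: 6
Sound units = 6 units


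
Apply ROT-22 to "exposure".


Word: "exposure"
Shift: 22
Each letter → (letter + shift) mod 26:
  'e' (4) + 22 = 0 → 'a'
  'x' (23) + 22 = 19 → 't'
  'p' (15) + 22 = 11 → 'l'
  'o' (14) + 22 = 10 → 'k'
  's' (18) + 22 = 14 → 'o'
  'u' (20) + 22 = 16 → 'q'
  'r' (17) + 22 = 13 → 'n'
  'e' (4) + 22 = 0 → 'a'
Result = "atlkoqna"


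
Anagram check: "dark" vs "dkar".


Word 1: "dark" → sorted: adkr
Word 2: "dkar" → sorted: adkr
Same letters? adkr == adkr
Anagram = Yes


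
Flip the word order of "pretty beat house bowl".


Original: "pretty beat house bowl"
Words (1..n): pretty | beat | house | bowl
Reversed (n..1): bowl | house | beat | pretty
Result = "bowl house beat pretty"


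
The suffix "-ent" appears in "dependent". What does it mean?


Suffix: -ent
Example: dependent (depend + -ent)
Meaning = one who / that which


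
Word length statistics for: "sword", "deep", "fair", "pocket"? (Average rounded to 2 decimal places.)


Lengths: "sword"=5, "deep"=4, "fair"=4, "pocket"=6
Sum = 19, Count = 4
Average = 19/4 = 4.75
= avg=4.75, min=4, max=6


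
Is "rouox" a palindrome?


Word: "rouox"
Reversed: "xouor"
Forward == Backward? rouox != xouor
Palindrome = No


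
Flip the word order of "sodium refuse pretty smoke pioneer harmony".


Original: "sodium refuse pretty smoke pioneer harmony"
Words (1..n): sodium | refuse | pretty | smoke | pioneer | harmony
Reversed (n..1): harmony | pioneer | smoke | pretty | refuse | sodium
Result = "harmony pioneer smoke pretty refuse sodium"


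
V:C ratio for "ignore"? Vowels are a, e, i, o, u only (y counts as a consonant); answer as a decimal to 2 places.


Word: "ignore"
Vowels (a,e,i,o,u): 3
Consonants: 3
Ratio = 3/3
= 1.00


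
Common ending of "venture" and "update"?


Word 1: "venture"
Word 2: "update"
Comparing from end:
  Pos -1: 'e' == 'e'
  Pos -2: 'r' != 't' (stop)
LCS = "e" (length 1)


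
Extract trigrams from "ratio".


Word: "ratio" (length 5)
Number of trigrams = 5 - 3 + 1 = 3
  Position 0: "rat"
  Position 1: "ati"
  Position 2: "tio"
Trigrams = "rat", "ati", "tio"


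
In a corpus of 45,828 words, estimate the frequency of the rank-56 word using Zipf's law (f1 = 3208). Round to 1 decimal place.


Zipf's law: f(r) = f(1) / r
f(1) = 3208
f(56) = 3208 / 56
= 57.3 occurrences


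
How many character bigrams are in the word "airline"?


Word: "airline" (length 7)
Number of 2-grams = length - 2 + 1 = 7 - 2 + 1
= 6


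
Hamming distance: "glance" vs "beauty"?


Comparing character by character (same length = 6):
  Pos 0: 'g' vs 'b' !=
  Pos 1: 'l' vs 'e' !=
  Pos 2: 'a' vs 'a' =
  Pos 3: 'n' vs 'u' !=
  Pos 4: 'c' vs 't' !=
  Pos 5: 'e' vs 'y' !=
Hamming distance = 5


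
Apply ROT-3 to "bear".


Word: "bear"
Shift: 3
Each letter → (letter + shift) mod 26:
  'b' (1) + 3 = 4 → 'e'
  'e' (4) + 3 = 7 → 'h'
  'a' (0) + 3 = 3 → 'd'
  'r' (17) + 3 = 20 → 'u'
Result = "ehdu"


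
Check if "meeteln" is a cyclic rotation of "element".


Word: "element", Candidate: "meeteln"
Method: check if candidate is substring of word+word
"elementelement" contains "meeteln"? No
Is rotation = No


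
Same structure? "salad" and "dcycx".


Pattern of "salad": [0, 1, 2, 1, 3]
Pattern of "dcycx": [0, 1, 2, 1, 3]
Patterns match
Same pattern = Yes


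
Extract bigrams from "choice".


Word: "choice" (length 6)
Number of bigrams = 6 - 2 + 1 = 5
  Position 0: "ch"
  Position 1: "ho"
  Position 2: "oi"
  Position 3: "ic"
  Position 4: "ce"
Bigrams = "ch", "ho", "oi", "ic", "ce"


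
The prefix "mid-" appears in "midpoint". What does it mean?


Prefix: mid-
As in: midpoint -> mid- + point
Meaning = middle


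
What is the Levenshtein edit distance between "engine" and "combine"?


Word 1: "engine" (length 6)
Word 2: "combine" (length 7)
One optimal edit sequence (insert/delete/substitute each cost 1):
  1. insert 'c'  (+1)
  2. substitute 'e' -> 'o'  (+1)
  3. substitute 'n' -> 'm'  (+1)
  4. substitute 'g' -> 'b'  (+1)
  5. keep 'i'
  6. keep 'n'
  7. keep 'e'
Total edit operations: 4
Edit distance = 4


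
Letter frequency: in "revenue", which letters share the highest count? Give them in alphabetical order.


Word: "revenue"
Letter counts:
  'e': 3
  'n': 1
  'r': 1
  'u': 1
  'v': 1
Maximum count = 3
Most frequent = 'e' (3 times each)


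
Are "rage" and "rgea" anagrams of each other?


Word 1: "rage" → sorted: aegr
Word 2: "rgea" → sorted: aegr
Same letters? aegr == aegr
Anagram = Yes


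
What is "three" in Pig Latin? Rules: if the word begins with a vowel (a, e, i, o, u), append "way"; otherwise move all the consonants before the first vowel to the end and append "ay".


Word: "three"
Starts with consonant(s) → move to end, add 'ay'
Consonant cluster: "thr"
Pig Latin = "eethray"
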